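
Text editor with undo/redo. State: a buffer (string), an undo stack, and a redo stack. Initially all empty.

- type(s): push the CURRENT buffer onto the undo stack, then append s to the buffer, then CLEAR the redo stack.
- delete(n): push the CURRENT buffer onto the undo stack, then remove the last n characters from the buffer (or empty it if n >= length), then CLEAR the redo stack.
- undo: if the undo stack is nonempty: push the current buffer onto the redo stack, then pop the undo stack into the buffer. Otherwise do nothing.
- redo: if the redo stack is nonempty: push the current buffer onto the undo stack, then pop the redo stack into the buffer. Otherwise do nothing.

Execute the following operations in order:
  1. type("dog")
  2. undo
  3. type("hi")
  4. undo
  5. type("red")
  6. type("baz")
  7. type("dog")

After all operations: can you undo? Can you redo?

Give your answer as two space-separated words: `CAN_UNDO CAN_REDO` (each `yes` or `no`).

After op 1 (type): buf='dog' undo_depth=1 redo_depth=0
After op 2 (undo): buf='(empty)' undo_depth=0 redo_depth=1
After op 3 (type): buf='hi' undo_depth=1 redo_depth=0
After op 4 (undo): buf='(empty)' undo_depth=0 redo_depth=1
After op 5 (type): buf='red' undo_depth=1 redo_depth=0
After op 6 (type): buf='redbaz' undo_depth=2 redo_depth=0
After op 7 (type): buf='redbazdog' undo_depth=3 redo_depth=0

Answer: yes no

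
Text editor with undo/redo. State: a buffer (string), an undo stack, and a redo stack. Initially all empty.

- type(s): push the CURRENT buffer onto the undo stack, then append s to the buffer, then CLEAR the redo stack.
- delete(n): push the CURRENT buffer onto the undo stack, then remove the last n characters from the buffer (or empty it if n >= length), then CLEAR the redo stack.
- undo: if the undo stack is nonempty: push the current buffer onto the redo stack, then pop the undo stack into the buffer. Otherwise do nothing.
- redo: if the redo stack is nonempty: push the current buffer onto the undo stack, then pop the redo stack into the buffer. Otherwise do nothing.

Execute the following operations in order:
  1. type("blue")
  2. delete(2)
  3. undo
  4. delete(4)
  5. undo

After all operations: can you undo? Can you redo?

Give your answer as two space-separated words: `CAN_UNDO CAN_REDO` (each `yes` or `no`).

After op 1 (type): buf='blue' undo_depth=1 redo_depth=0
After op 2 (delete): buf='bl' undo_depth=2 redo_depth=0
After op 3 (undo): buf='blue' undo_depth=1 redo_depth=1
After op 4 (delete): buf='(empty)' undo_depth=2 redo_depth=0
After op 5 (undo): buf='blue' undo_depth=1 redo_depth=1

Answer: yes yes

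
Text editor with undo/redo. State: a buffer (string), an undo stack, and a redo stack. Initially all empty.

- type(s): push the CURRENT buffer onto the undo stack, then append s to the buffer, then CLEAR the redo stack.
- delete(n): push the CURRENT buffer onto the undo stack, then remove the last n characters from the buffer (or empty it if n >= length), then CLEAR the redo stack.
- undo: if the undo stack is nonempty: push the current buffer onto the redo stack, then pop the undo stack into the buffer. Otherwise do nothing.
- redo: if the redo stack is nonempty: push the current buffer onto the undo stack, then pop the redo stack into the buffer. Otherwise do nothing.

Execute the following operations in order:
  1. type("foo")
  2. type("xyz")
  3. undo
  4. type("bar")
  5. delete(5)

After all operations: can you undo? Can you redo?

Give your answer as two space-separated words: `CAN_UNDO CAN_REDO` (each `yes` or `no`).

Answer: yes no

Derivation:
After op 1 (type): buf='foo' undo_depth=1 redo_depth=0
After op 2 (type): buf='fooxyz' undo_depth=2 redo_depth=0
After op 3 (undo): buf='foo' undo_depth=1 redo_depth=1
After op 4 (type): buf='foobar' undo_depth=2 redo_depth=0
After op 5 (delete): buf='f' undo_depth=3 redo_depth=0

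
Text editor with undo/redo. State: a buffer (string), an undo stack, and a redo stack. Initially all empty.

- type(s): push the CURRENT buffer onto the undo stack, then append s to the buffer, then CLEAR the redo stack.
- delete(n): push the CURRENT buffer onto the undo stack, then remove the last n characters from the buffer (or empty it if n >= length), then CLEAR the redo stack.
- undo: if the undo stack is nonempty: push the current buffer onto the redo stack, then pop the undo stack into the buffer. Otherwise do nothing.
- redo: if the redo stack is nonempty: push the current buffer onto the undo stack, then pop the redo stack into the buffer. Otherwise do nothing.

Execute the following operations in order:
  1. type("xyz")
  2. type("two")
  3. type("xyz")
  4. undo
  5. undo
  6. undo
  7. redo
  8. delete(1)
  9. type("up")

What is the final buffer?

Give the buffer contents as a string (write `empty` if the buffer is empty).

Answer: xyup

Derivation:
After op 1 (type): buf='xyz' undo_depth=1 redo_depth=0
After op 2 (type): buf='xyztwo' undo_depth=2 redo_depth=0
After op 3 (type): buf='xyztwoxyz' undo_depth=3 redo_depth=0
After op 4 (undo): buf='xyztwo' undo_depth=2 redo_depth=1
After op 5 (undo): buf='xyz' undo_depth=1 redo_depth=2
After op 6 (undo): buf='(empty)' undo_depth=0 redo_depth=3
After op 7 (redo): buf='xyz' undo_depth=1 redo_depth=2
After op 8 (delete): buf='xy' undo_depth=2 redo_depth=0
After op 9 (type): buf='xyup' undo_depth=3 redo_depth=0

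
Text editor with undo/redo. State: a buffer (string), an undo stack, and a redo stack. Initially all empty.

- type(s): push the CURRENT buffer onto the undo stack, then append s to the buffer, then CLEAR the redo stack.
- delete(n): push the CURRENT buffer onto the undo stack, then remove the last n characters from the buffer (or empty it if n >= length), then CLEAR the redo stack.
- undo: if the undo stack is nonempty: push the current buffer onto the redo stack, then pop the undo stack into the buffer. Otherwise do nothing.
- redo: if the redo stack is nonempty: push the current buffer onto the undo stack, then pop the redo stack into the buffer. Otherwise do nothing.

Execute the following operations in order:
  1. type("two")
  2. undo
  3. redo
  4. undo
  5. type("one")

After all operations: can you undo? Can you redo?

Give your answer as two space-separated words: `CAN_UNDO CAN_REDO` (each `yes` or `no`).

After op 1 (type): buf='two' undo_depth=1 redo_depth=0
After op 2 (undo): buf='(empty)' undo_depth=0 redo_depth=1
After op 3 (redo): buf='two' undo_depth=1 redo_depth=0
After op 4 (undo): buf='(empty)' undo_depth=0 redo_depth=1
After op 5 (type): buf='one' undo_depth=1 redo_depth=0

Answer: yes no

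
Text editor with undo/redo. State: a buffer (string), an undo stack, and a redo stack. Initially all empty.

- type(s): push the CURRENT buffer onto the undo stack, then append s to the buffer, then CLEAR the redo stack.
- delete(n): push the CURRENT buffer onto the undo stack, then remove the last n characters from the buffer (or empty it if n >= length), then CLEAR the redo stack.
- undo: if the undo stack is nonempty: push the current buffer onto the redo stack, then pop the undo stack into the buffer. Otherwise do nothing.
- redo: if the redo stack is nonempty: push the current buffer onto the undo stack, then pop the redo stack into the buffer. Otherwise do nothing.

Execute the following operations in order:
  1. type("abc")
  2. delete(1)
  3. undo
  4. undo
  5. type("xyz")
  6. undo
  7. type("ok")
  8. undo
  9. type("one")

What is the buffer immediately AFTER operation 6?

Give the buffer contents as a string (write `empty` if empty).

Answer: empty

Derivation:
After op 1 (type): buf='abc' undo_depth=1 redo_depth=0
After op 2 (delete): buf='ab' undo_depth=2 redo_depth=0
After op 3 (undo): buf='abc' undo_depth=1 redo_depth=1
After op 4 (undo): buf='(empty)' undo_depth=0 redo_depth=2
After op 5 (type): buf='xyz' undo_depth=1 redo_depth=0
After op 6 (undo): buf='(empty)' undo_depth=0 redo_depth=1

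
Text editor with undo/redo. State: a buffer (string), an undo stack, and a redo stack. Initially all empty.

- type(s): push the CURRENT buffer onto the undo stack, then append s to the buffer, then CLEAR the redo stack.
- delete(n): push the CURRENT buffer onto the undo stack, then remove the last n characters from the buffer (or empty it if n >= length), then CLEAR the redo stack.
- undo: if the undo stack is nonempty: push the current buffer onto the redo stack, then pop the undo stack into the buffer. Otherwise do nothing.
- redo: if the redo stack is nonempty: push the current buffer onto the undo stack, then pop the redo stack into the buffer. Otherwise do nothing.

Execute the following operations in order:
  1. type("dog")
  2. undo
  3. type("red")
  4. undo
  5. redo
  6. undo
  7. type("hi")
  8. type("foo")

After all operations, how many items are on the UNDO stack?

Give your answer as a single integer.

After op 1 (type): buf='dog' undo_depth=1 redo_depth=0
After op 2 (undo): buf='(empty)' undo_depth=0 redo_depth=1
After op 3 (type): buf='red' undo_depth=1 redo_depth=0
After op 4 (undo): buf='(empty)' undo_depth=0 redo_depth=1
After op 5 (redo): buf='red' undo_depth=1 redo_depth=0
After op 6 (undo): buf='(empty)' undo_depth=0 redo_depth=1
After op 7 (type): buf='hi' undo_depth=1 redo_depth=0
After op 8 (type): buf='hifoo' undo_depth=2 redo_depth=0

Answer: 2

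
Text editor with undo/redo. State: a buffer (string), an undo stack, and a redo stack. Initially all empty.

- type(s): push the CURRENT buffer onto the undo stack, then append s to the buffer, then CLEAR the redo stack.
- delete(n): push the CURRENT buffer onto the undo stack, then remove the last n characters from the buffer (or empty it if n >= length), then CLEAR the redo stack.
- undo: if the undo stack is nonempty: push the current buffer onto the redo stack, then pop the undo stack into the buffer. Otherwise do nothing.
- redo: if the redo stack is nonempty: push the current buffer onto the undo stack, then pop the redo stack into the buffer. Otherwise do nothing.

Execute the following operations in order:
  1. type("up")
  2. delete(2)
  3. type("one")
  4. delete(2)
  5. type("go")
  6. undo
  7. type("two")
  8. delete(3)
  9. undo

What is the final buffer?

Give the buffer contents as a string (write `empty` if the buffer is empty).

Answer: otwo

Derivation:
After op 1 (type): buf='up' undo_depth=1 redo_depth=0
After op 2 (delete): buf='(empty)' undo_depth=2 redo_depth=0
After op 3 (type): buf='one' undo_depth=3 redo_depth=0
After op 4 (delete): buf='o' undo_depth=4 redo_depth=0
After op 5 (type): buf='ogo' undo_depth=5 redo_depth=0
After op 6 (undo): buf='o' undo_depth=4 redo_depth=1
After op 7 (type): buf='otwo' undo_depth=5 redo_depth=0
After op 8 (delete): buf='o' undo_depth=6 redo_depth=0
After op 9 (undo): buf='otwo' undo_depth=5 redo_depth=1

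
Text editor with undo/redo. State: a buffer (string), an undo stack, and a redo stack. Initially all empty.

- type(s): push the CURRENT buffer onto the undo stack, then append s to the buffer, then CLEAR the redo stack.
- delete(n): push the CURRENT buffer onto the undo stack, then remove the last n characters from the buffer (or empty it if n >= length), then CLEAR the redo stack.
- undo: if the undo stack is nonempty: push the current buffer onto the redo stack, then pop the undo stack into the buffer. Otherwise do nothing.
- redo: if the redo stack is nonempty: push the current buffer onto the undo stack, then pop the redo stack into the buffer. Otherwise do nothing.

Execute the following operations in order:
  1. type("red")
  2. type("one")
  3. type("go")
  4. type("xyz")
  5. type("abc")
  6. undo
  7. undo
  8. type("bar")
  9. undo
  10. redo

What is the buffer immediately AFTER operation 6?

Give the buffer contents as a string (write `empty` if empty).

Answer: redonegoxyz

Derivation:
After op 1 (type): buf='red' undo_depth=1 redo_depth=0
After op 2 (type): buf='redone' undo_depth=2 redo_depth=0
After op 3 (type): buf='redonego' undo_depth=3 redo_depth=0
After op 4 (type): buf='redonegoxyz' undo_depth=4 redo_depth=0
After op 5 (type): buf='redonegoxyzabc' undo_depth=5 redo_depth=0
After op 6 (undo): buf='redonegoxyz' undo_depth=4 redo_depth=1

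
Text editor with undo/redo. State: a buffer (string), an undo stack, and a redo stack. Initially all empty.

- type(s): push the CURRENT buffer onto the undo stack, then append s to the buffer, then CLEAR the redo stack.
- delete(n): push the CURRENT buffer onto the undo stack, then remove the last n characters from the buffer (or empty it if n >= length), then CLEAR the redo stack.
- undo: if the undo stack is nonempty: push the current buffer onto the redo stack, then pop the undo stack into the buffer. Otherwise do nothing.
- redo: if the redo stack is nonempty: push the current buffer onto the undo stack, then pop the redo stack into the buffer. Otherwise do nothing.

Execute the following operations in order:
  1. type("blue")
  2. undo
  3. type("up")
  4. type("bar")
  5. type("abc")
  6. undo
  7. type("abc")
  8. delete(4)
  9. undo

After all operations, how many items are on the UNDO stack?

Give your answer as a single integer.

Answer: 3

Derivation:
After op 1 (type): buf='blue' undo_depth=1 redo_depth=0
After op 2 (undo): buf='(empty)' undo_depth=0 redo_depth=1
After op 3 (type): buf='up' undo_depth=1 redo_depth=0
After op 4 (type): buf='upbar' undo_depth=2 redo_depth=0
After op 5 (type): buf='upbarabc' undo_depth=3 redo_depth=0
After op 6 (undo): buf='upbar' undo_depth=2 redo_depth=1
After op 7 (type): buf='upbarabc' undo_depth=3 redo_depth=0
After op 8 (delete): buf='upba' undo_depth=4 redo_depth=0
After op 9 (undo): buf='upbarabc' undo_depth=3 redo_depth=1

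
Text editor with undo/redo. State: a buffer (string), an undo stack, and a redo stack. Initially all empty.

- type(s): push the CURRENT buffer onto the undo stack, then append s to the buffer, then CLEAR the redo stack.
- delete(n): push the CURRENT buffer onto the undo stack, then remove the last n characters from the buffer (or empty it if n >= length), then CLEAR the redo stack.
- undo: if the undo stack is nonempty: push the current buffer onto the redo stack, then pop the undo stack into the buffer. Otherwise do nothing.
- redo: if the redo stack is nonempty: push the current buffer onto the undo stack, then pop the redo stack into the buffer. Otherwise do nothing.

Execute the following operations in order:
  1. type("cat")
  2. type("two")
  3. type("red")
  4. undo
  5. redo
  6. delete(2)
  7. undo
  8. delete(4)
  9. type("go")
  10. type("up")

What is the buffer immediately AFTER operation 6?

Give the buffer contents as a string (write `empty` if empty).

After op 1 (type): buf='cat' undo_depth=1 redo_depth=0
After op 2 (type): buf='cattwo' undo_depth=2 redo_depth=0
After op 3 (type): buf='cattwored' undo_depth=3 redo_depth=0
After op 4 (undo): buf='cattwo' undo_depth=2 redo_depth=1
After op 5 (redo): buf='cattwored' undo_depth=3 redo_depth=0
After op 6 (delete): buf='cattwor' undo_depth=4 redo_depth=0

Answer: cattwor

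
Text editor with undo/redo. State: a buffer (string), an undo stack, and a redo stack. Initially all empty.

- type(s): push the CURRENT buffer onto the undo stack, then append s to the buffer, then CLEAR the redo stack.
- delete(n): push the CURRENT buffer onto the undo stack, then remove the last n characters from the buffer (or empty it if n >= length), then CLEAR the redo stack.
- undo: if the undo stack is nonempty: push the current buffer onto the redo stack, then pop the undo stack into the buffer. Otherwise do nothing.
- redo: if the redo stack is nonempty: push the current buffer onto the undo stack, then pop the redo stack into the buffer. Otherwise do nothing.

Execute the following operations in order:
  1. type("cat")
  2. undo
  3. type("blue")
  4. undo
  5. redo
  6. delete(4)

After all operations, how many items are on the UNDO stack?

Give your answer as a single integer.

After op 1 (type): buf='cat' undo_depth=1 redo_depth=0
After op 2 (undo): buf='(empty)' undo_depth=0 redo_depth=1
After op 3 (type): buf='blue' undo_depth=1 redo_depth=0
After op 4 (undo): buf='(empty)' undo_depth=0 redo_depth=1
After op 5 (redo): buf='blue' undo_depth=1 redo_depth=0
After op 6 (delete): buf='(empty)' undo_depth=2 redo_depth=0

Answer: 2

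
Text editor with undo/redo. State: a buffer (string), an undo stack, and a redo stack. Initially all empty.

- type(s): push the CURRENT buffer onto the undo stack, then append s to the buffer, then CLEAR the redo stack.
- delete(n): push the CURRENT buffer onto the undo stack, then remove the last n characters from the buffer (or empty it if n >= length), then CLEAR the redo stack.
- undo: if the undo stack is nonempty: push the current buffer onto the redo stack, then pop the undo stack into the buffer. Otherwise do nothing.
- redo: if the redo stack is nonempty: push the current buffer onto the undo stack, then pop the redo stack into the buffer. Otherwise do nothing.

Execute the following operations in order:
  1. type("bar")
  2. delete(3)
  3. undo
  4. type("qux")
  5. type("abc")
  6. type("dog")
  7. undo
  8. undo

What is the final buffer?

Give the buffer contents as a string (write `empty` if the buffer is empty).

Answer: barqux

Derivation:
After op 1 (type): buf='bar' undo_depth=1 redo_depth=0
After op 2 (delete): buf='(empty)' undo_depth=2 redo_depth=0
After op 3 (undo): buf='bar' undo_depth=1 redo_depth=1
After op 4 (type): buf='barqux' undo_depth=2 redo_depth=0
After op 5 (type): buf='barquxabc' undo_depth=3 redo_depth=0
After op 6 (type): buf='barquxabcdog' undo_depth=4 redo_depth=0
After op 7 (undo): buf='barquxabc' undo_depth=3 redo_depth=1
After op 8 (undo): buf='barqux' undo_depth=2 redo_depth=2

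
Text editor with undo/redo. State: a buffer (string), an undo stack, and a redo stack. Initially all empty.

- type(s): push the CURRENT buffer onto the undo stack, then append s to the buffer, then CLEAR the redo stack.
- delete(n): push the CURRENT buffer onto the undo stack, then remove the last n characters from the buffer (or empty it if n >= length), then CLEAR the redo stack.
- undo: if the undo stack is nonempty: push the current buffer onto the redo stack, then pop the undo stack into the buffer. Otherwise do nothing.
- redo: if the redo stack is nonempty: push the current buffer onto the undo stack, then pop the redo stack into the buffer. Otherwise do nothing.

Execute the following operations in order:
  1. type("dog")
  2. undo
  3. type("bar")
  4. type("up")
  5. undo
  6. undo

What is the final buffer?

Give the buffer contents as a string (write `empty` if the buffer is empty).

After op 1 (type): buf='dog' undo_depth=1 redo_depth=0
After op 2 (undo): buf='(empty)' undo_depth=0 redo_depth=1
After op 3 (type): buf='bar' undo_depth=1 redo_depth=0
After op 4 (type): buf='barup' undo_depth=2 redo_depth=0
After op 5 (undo): buf='bar' undo_depth=1 redo_depth=1
After op 6 (undo): buf='(empty)' undo_depth=0 redo_depth=2

Answer: empty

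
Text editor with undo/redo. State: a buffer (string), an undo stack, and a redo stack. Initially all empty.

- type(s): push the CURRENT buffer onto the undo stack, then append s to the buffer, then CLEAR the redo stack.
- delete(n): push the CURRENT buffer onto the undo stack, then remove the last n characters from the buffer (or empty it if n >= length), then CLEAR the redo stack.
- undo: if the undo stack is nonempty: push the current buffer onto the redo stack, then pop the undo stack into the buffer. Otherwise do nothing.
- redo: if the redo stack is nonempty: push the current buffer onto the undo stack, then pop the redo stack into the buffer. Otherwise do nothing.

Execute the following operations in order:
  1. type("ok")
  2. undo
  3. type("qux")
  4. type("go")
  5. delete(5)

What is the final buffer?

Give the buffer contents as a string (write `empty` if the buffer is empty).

Answer: empty

Derivation:
After op 1 (type): buf='ok' undo_depth=1 redo_depth=0
After op 2 (undo): buf='(empty)' undo_depth=0 redo_depth=1
After op 3 (type): buf='qux' undo_depth=1 redo_depth=0
After op 4 (type): buf='quxgo' undo_depth=2 redo_depth=0
After op 5 (delete): buf='(empty)' undo_depth=3 redo_depth=0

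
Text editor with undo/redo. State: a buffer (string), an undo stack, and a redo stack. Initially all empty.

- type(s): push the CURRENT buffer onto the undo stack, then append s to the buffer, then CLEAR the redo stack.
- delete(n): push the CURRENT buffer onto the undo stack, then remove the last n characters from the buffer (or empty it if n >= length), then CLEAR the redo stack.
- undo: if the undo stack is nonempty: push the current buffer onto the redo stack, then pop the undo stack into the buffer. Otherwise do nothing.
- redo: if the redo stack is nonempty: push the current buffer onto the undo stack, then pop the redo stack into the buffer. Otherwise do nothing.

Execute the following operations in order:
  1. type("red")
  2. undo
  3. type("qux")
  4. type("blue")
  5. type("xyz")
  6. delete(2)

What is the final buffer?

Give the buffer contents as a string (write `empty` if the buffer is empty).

Answer: quxbluex

Derivation:
After op 1 (type): buf='red' undo_depth=1 redo_depth=0
After op 2 (undo): buf='(empty)' undo_depth=0 redo_depth=1
After op 3 (type): buf='qux' undo_depth=1 redo_depth=0
After op 4 (type): buf='quxblue' undo_depth=2 redo_depth=0
After op 5 (type): buf='quxbluexyz' undo_depth=3 redo_depth=0
After op 6 (delete): buf='quxbluex' undo_depth=4 redo_depth=0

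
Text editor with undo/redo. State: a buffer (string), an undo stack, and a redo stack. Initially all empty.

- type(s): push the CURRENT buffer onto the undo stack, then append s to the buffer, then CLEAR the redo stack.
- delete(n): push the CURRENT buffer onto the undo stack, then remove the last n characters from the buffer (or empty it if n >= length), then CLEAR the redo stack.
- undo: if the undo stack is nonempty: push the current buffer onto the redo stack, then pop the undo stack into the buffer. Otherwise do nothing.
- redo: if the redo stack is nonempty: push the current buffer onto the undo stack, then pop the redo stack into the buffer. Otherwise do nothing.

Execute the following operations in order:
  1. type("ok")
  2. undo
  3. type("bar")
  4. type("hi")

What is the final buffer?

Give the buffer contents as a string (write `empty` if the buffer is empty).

After op 1 (type): buf='ok' undo_depth=1 redo_depth=0
After op 2 (undo): buf='(empty)' undo_depth=0 redo_depth=1
After op 3 (type): buf='bar' undo_depth=1 redo_depth=0
After op 4 (type): buf='barhi' undo_depth=2 redo_depth=0

Answer: barhi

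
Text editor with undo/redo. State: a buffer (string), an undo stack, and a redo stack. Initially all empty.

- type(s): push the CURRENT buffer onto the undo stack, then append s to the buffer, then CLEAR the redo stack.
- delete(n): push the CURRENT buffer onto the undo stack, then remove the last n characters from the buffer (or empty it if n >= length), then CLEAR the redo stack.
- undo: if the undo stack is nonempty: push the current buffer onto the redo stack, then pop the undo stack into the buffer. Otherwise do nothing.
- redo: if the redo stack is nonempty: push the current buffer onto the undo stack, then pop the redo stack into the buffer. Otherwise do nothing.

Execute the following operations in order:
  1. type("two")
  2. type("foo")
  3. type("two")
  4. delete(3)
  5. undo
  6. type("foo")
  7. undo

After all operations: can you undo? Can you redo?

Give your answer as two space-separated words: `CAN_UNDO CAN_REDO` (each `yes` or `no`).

Answer: yes yes

Derivation:
After op 1 (type): buf='two' undo_depth=1 redo_depth=0
After op 2 (type): buf='twofoo' undo_depth=2 redo_depth=0
After op 3 (type): buf='twofootwo' undo_depth=3 redo_depth=0
After op 4 (delete): buf='twofoo' undo_depth=4 redo_depth=0
After op 5 (undo): buf='twofootwo' undo_depth=3 redo_depth=1
After op 6 (type): buf='twofootwofoo' undo_depth=4 redo_depth=0
After op 7 (undo): buf='twofootwo' undo_depth=3 redo_depth=1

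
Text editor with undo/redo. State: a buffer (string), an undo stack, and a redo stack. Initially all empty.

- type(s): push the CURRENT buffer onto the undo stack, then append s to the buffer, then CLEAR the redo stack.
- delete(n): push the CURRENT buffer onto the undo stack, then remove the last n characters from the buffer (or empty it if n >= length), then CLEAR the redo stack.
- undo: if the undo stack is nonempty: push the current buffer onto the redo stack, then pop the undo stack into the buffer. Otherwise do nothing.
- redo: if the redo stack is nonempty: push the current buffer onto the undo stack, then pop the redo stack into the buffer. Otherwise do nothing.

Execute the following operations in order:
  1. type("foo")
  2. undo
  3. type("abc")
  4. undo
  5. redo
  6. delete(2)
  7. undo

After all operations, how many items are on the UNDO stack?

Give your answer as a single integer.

After op 1 (type): buf='foo' undo_depth=1 redo_depth=0
After op 2 (undo): buf='(empty)' undo_depth=0 redo_depth=1
After op 3 (type): buf='abc' undo_depth=1 redo_depth=0
After op 4 (undo): buf='(empty)' undo_depth=0 redo_depth=1
After op 5 (redo): buf='abc' undo_depth=1 redo_depth=0
After op 6 (delete): buf='a' undo_depth=2 redo_depth=0
After op 7 (undo): buf='abc' undo_depth=1 redo_depth=1

Answer: 1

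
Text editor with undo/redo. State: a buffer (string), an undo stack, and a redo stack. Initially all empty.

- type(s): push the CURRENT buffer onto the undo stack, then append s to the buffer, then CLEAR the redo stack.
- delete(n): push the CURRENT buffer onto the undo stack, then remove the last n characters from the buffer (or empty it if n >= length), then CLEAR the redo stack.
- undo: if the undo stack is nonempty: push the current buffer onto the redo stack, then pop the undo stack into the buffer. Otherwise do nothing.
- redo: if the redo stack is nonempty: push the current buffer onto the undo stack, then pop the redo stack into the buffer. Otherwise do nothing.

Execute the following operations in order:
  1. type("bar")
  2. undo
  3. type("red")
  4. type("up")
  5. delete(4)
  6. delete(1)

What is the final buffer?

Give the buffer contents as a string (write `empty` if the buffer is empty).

Answer: empty

Derivation:
After op 1 (type): buf='bar' undo_depth=1 redo_depth=0
After op 2 (undo): buf='(empty)' undo_depth=0 redo_depth=1
After op 3 (type): buf='red' undo_depth=1 redo_depth=0
After op 4 (type): buf='redup' undo_depth=2 redo_depth=0
After op 5 (delete): buf='r' undo_depth=3 redo_depth=0
After op 6 (delete): buf='(empty)' undo_depth=4 redo_depth=0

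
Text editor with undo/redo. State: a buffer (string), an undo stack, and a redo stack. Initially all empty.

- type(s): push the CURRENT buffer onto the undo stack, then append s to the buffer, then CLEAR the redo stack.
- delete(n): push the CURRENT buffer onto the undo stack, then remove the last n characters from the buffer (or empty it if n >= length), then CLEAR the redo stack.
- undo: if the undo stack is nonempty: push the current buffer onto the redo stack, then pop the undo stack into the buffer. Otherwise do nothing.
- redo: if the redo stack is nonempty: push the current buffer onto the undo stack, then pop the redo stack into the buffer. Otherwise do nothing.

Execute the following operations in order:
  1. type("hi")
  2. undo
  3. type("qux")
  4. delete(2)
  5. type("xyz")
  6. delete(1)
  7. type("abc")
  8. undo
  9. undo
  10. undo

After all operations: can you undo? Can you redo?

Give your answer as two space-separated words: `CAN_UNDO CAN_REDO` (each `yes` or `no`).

After op 1 (type): buf='hi' undo_depth=1 redo_depth=0
After op 2 (undo): buf='(empty)' undo_depth=0 redo_depth=1
After op 3 (type): buf='qux' undo_depth=1 redo_depth=0
After op 4 (delete): buf='q' undo_depth=2 redo_depth=0
After op 5 (type): buf='qxyz' undo_depth=3 redo_depth=0
After op 6 (delete): buf='qxy' undo_depth=4 redo_depth=0
After op 7 (type): buf='qxyabc' undo_depth=5 redo_depth=0
After op 8 (undo): buf='qxy' undo_depth=4 redo_depth=1
After op 9 (undo): buf='qxyz' undo_depth=3 redo_depth=2
After op 10 (undo): buf='q' undo_depth=2 redo_depth=3

Answer: yes yes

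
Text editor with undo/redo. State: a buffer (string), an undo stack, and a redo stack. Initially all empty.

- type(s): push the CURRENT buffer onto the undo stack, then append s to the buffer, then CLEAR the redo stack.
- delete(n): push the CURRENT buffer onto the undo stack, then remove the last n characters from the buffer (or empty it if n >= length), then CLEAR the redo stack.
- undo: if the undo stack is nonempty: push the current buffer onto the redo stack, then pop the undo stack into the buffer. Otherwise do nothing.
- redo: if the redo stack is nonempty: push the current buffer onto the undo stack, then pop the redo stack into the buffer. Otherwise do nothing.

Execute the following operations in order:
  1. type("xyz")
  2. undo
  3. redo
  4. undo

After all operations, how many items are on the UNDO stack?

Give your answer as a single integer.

After op 1 (type): buf='xyz' undo_depth=1 redo_depth=0
After op 2 (undo): buf='(empty)' undo_depth=0 redo_depth=1
After op 3 (redo): buf='xyz' undo_depth=1 redo_depth=0
After op 4 (undo): buf='(empty)' undo_depth=0 redo_depth=1

Answer: 0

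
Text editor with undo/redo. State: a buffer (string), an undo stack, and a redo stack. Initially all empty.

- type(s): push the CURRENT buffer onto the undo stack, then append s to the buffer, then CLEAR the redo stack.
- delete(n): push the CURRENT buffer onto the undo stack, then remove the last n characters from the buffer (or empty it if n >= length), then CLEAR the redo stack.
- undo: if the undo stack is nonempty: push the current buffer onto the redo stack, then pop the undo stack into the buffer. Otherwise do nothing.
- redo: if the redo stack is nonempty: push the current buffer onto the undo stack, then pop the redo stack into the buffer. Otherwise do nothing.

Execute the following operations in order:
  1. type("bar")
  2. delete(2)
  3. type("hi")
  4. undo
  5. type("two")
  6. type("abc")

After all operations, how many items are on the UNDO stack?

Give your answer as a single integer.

After op 1 (type): buf='bar' undo_depth=1 redo_depth=0
After op 2 (delete): buf='b' undo_depth=2 redo_depth=0
After op 3 (type): buf='bhi' undo_depth=3 redo_depth=0
After op 4 (undo): buf='b' undo_depth=2 redo_depth=1
After op 5 (type): buf='btwo' undo_depth=3 redo_depth=0
After op 6 (type): buf='btwoabc' undo_depth=4 redo_depth=0

Answer: 4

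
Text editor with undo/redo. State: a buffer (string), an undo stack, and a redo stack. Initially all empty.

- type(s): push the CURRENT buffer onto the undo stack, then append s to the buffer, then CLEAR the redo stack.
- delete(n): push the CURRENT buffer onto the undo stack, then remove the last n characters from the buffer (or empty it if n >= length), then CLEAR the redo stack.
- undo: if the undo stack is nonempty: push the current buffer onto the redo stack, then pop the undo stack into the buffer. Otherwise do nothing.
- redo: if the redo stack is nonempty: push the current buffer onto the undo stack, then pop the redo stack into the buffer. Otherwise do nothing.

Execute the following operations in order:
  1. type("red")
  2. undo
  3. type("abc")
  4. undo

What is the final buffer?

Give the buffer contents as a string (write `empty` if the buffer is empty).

After op 1 (type): buf='red' undo_depth=1 redo_depth=0
After op 2 (undo): buf='(empty)' undo_depth=0 redo_depth=1
After op 3 (type): buf='abc' undo_depth=1 redo_depth=0
After op 4 (undo): buf='(empty)' undo_depth=0 redo_depth=1

Answer: empty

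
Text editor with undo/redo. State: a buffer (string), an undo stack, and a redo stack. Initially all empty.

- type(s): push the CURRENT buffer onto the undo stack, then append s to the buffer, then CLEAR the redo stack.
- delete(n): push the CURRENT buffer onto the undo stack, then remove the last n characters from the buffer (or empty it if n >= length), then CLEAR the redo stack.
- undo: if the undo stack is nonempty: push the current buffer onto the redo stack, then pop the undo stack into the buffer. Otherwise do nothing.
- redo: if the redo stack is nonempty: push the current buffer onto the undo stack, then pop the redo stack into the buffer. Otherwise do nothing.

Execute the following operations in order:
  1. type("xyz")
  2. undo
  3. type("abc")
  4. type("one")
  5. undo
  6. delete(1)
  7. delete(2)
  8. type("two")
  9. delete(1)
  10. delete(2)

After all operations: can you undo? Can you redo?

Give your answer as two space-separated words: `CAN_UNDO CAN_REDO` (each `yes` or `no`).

Answer: yes no

Derivation:
After op 1 (type): buf='xyz' undo_depth=1 redo_depth=0
After op 2 (undo): buf='(empty)' undo_depth=0 redo_depth=1
After op 3 (type): buf='abc' undo_depth=1 redo_depth=0
After op 4 (type): buf='abcone' undo_depth=2 redo_depth=0
After op 5 (undo): buf='abc' undo_depth=1 redo_depth=1
After op 6 (delete): buf='ab' undo_depth=2 redo_depth=0
After op 7 (delete): buf='(empty)' undo_depth=3 redo_depth=0
After op 8 (type): buf='two' undo_depth=4 redo_depth=0
After op 9 (delete): buf='tw' undo_depth=5 redo_depth=0
After op 10 (delete): buf='(empty)' undo_depth=6 redo_depth=0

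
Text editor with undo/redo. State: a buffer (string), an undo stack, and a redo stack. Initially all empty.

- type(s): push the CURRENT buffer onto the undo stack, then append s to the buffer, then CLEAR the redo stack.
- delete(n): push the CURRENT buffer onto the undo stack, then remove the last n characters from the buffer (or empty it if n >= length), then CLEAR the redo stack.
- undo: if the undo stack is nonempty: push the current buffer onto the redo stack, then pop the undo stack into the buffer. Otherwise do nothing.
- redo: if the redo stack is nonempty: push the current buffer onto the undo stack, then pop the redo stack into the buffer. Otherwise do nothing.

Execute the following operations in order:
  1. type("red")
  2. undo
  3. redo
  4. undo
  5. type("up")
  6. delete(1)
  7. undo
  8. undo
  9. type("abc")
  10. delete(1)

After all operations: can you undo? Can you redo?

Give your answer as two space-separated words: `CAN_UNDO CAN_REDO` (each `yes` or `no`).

Answer: yes no

Derivation:
After op 1 (type): buf='red' undo_depth=1 redo_depth=0
After op 2 (undo): buf='(empty)' undo_depth=0 redo_depth=1
After op 3 (redo): buf='red' undo_depth=1 redo_depth=0
After op 4 (undo): buf='(empty)' undo_depth=0 redo_depth=1
After op 5 (type): buf='up' undo_depth=1 redo_depth=0
After op 6 (delete): buf='u' undo_depth=2 redo_depth=0
After op 7 (undo): buf='up' undo_depth=1 redo_depth=1
After op 8 (undo): buf='(empty)' undo_depth=0 redo_depth=2
After op 9 (type): buf='abc' undo_depth=1 redo_depth=0
After op 10 (delete): buf='ab' undo_depth=2 redo_depth=0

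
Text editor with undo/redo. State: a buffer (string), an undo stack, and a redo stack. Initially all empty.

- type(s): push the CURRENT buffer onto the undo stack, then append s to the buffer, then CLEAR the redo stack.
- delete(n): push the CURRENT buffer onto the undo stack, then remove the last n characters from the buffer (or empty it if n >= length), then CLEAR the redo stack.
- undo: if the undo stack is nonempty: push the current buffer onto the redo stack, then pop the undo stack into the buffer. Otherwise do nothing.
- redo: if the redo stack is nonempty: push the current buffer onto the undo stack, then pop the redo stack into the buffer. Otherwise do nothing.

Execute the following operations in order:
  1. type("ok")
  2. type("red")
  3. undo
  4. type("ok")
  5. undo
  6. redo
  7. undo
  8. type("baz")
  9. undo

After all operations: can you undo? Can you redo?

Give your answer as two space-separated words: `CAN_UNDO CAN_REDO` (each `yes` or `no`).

After op 1 (type): buf='ok' undo_depth=1 redo_depth=0
After op 2 (type): buf='okred' undo_depth=2 redo_depth=0
After op 3 (undo): buf='ok' undo_depth=1 redo_depth=1
After op 4 (type): buf='okok' undo_depth=2 redo_depth=0
After op 5 (undo): buf='ok' undo_depth=1 redo_depth=1
After op 6 (redo): buf='okok' undo_depth=2 redo_depth=0
After op 7 (undo): buf='ok' undo_depth=1 redo_depth=1
After op 8 (type): buf='okbaz' undo_depth=2 redo_depth=0
After op 9 (undo): buf='ok' undo_depth=1 redo_depth=1

Answer: yes yes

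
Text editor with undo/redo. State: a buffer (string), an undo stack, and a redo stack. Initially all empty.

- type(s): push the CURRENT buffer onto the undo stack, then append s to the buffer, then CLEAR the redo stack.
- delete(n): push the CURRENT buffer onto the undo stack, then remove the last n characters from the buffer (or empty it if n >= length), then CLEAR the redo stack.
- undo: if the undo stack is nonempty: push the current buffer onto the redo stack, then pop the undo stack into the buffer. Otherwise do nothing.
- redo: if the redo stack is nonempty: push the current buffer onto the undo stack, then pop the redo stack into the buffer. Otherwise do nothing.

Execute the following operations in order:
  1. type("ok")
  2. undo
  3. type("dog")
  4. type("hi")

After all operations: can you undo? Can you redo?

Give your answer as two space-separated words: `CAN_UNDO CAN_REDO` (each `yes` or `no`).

Answer: yes no

Derivation:
After op 1 (type): buf='ok' undo_depth=1 redo_depth=0
After op 2 (undo): buf='(empty)' undo_depth=0 redo_depth=1
After op 3 (type): buf='dog' undo_depth=1 redo_depth=0
After op 4 (type): buf='doghi' undo_depth=2 redo_depth=0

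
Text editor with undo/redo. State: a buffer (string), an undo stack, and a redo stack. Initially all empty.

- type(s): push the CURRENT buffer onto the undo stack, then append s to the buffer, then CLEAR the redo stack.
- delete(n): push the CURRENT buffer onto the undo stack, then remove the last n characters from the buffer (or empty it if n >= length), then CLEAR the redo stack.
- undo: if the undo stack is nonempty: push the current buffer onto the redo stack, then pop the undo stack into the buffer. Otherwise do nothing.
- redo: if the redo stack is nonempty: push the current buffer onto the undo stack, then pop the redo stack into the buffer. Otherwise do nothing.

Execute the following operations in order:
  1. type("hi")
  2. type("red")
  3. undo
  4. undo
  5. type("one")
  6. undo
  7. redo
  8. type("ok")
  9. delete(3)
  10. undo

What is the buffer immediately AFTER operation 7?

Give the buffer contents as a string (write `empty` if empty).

After op 1 (type): buf='hi' undo_depth=1 redo_depth=0
After op 2 (type): buf='hired' undo_depth=2 redo_depth=0
After op 3 (undo): buf='hi' undo_depth=1 redo_depth=1
After op 4 (undo): buf='(empty)' undo_depth=0 redo_depth=2
After op 5 (type): buf='one' undo_depth=1 redo_depth=0
After op 6 (undo): buf='(empty)' undo_depth=0 redo_depth=1
After op 7 (redo): buf='one' undo_depth=1 redo_depth=0

Answer: one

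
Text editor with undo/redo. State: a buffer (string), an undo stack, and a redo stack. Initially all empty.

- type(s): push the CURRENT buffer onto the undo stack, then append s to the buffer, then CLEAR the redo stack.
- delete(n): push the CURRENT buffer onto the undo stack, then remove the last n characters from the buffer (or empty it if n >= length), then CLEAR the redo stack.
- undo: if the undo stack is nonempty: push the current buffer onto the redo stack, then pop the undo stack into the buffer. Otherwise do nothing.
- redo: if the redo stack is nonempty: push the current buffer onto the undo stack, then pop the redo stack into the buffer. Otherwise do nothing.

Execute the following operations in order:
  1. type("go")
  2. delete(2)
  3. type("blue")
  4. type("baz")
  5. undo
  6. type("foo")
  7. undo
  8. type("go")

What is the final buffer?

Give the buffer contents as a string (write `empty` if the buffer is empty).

Answer: bluego

Derivation:
After op 1 (type): buf='go' undo_depth=1 redo_depth=0
After op 2 (delete): buf='(empty)' undo_depth=2 redo_depth=0
After op 3 (type): buf='blue' undo_depth=3 redo_depth=0
After op 4 (type): buf='bluebaz' undo_depth=4 redo_depth=0
After op 5 (undo): buf='blue' undo_depth=3 redo_depth=1
After op 6 (type): buf='bluefoo' undo_depth=4 redo_depth=0
After op 7 (undo): buf='blue' undo_depth=3 redo_depth=1
After op 8 (type): buf='bluego' undo_depth=4 redo_depth=0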